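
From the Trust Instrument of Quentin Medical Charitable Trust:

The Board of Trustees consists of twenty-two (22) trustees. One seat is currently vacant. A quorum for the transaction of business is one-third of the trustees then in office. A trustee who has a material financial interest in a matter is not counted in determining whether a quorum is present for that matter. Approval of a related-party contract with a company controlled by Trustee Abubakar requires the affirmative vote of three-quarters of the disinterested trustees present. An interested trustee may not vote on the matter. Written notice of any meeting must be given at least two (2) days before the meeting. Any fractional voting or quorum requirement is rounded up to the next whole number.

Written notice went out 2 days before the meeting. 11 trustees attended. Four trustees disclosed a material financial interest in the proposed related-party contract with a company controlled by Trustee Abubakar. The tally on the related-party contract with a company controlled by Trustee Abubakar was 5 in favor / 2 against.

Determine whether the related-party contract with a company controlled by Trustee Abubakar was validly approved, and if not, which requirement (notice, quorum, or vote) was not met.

Invalid — vote requirement not satisfied.

Notice: 2 days given; 2 required (2 ≥ 2). Satisfied.
Quorum: 11 present, but the 4 interested trustees do not count, leaving 7. Quorum is 7. Satisfied.
Vote: the related-party contract with a company controlled by Trustee Abubakar requires three-fourths of the disinterested trustees present (11 − 4 = 7). 3/4 of 7 = 5.25, rounded up to 6, so 6 affirmative votes are needed; 5 voted in favor. Not satisfied.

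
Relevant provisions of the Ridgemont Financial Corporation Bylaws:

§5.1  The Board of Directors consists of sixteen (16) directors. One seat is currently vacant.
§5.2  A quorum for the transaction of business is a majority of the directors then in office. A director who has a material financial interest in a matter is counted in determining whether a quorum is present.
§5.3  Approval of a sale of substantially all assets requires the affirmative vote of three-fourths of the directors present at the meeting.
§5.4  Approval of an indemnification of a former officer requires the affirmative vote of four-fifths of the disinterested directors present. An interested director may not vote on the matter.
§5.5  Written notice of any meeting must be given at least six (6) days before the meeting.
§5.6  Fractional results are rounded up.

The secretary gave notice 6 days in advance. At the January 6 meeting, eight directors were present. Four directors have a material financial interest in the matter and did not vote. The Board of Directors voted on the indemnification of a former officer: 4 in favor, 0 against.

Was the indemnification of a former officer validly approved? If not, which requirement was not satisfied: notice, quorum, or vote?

Notice: 6 days given; 6 required (6 ≥ 6). Satisfied.
Quorum: 8 present (interested directors count toward quorum); quorum is 8. Satisfied.
Vote: the indemnification of a former officer requires four-fifths of the disinterested directors present (8 − 4 = 4). 4/5 of 4 = 3.20, rounded up to 4, so 4 affirmative votes are needed; 4 voted in favor. Satisfied.

Valid — all requirements satisfied.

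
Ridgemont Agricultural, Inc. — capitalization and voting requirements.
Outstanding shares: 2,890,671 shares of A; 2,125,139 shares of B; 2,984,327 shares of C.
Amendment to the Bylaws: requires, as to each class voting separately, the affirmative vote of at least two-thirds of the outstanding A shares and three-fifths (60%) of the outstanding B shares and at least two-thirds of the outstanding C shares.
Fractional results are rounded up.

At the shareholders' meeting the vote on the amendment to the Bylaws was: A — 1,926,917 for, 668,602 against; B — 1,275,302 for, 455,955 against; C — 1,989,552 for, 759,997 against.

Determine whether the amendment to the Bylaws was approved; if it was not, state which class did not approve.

A: 2/3 of 2890671 = 1927114; 1,927,114 required, 1,926,917 in favor — not approved.
B: 3/5 of 2125139 = 1275083.40, rounded up to 1275084; 1,275,084 required, 1,275,302 in favor — approved.
C: 2/3 of 2984327 = 1989551.33, rounded up to 1989552; 1,989,552 required, 1,989,552 in favor — approved.

Not approved — the A shares did not give the required vote.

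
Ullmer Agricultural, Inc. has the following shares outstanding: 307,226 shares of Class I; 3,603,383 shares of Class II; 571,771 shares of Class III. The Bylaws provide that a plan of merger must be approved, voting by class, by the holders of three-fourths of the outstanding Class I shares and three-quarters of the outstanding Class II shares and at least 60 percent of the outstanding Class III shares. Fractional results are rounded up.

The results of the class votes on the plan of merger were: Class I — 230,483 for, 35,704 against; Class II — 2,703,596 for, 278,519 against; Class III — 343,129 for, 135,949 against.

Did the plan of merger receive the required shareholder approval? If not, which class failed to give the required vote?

Class I: 3/4 of 307226 = 230419.50, rounded up to 230420; 230,420 required, 230,483 in favor — approved.
Class II: 3/4 of 3603383 = 2702537.25, rounded up to 2702538; 2,702,538 required, 2,703,596 in favor — approved.
Class III: 3/5 of 571771 = 343062.60, rounded up to 343063; 343,063 required, 343,129 in favor — approved.

Approved — every class gave the required vote.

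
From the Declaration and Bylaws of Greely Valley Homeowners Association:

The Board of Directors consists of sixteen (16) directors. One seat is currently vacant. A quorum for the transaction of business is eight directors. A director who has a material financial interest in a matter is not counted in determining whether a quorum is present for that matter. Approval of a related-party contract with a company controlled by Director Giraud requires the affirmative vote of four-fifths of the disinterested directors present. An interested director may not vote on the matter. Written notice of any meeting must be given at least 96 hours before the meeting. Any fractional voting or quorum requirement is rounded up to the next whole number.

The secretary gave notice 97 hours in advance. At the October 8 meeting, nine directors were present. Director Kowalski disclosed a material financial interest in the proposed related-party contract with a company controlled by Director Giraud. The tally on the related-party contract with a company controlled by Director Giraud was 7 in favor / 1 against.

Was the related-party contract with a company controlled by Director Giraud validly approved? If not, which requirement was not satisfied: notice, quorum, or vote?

Valid — all requirements satisfied.

Notice: 97 hours given; 96 required (97 ≥ 96). Satisfied.
Quorum: 9 present, but the 1 interested director does not count, leaving 8. Quorum is 8. Satisfied.
Vote: the related-party contract with a company controlled by Director Giraud requires four-fifths of the disinterested directors present (9 − 1 = 8). 4/5 of 8 = 6.40, rounded up to 7, so 7 affirmative votes are needed; 7 voted in favor. Satisfied.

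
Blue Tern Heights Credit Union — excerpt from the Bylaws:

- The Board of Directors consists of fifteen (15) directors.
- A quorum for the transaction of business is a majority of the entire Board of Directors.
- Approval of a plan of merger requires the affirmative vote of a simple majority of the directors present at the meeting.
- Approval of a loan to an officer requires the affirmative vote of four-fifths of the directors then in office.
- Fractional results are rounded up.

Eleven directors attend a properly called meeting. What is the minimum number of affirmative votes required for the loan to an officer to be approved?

The loan to an officer requires four-fifths of the directors then in office (15).
4/5 of 15 = 12.
(Only 11 can vote, so the loan to an officer cannot pass at this meeting, but the required vote is still 12.)

12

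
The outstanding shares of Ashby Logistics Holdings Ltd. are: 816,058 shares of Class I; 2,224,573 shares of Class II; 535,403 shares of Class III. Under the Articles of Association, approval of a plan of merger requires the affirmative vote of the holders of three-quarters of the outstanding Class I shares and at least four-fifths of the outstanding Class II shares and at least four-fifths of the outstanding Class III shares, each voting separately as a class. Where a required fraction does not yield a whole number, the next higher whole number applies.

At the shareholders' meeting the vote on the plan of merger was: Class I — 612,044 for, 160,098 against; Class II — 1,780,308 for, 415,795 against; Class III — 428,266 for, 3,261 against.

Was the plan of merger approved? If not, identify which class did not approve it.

Not approved — the Class III shares did not give the required vote.

Class I: 3/4 of 816058 = 612043.50, rounded up to 612044; 612,044 required, 612,044 in favor — approved.
Class II: 4/5 of 2224573 = 1779658.40, rounded up to 1779659; 1,779,659 required, 1,780,308 in favor — approved.
Class III: 4/5 of 535403 = 428322.40, rounded up to 428323; 428,323 required, 428,266 in favor — not approved.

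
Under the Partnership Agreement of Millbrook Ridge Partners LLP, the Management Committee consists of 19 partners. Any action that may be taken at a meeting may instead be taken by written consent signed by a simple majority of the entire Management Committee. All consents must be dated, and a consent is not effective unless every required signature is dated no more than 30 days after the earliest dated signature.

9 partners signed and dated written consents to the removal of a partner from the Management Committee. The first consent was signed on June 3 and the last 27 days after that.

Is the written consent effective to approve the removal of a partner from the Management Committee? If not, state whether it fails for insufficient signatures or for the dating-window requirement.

Not effective — insufficient signatures.

Signatures required: a simple majority of 19 — a majority of 19 is 10, so 10 needed; 9 signed. Insufficient.
Dating window: the latest signature is 27 days after the earliest; the limit is 30 days. Within the window.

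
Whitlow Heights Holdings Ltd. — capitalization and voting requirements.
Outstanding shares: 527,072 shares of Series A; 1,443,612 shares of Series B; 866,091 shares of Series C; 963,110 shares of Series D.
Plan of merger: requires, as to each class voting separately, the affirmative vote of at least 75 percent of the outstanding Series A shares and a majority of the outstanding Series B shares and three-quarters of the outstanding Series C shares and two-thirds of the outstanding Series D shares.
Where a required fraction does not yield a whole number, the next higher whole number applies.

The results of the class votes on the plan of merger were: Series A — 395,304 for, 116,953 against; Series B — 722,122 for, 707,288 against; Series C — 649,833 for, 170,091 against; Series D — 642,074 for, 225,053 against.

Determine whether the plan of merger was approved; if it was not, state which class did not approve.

Series A: 3/4 of 527072 = 395304; 395,304 required, 395,304 in favor — approved.
Series B: a majority of 1443612 is 721807; 721,807 required, 722,122 in favor — approved.
Series C: 3/4 of 866091 = 649568.25, rounded up to 649569; 649,569 required, 649,833 in favor — approved.
Series D: 2/3 of 963110 = 642073.33, rounded up to 642074; 642,074 required, 642,074 in favor — approved.

Approved — every class gave the required vote.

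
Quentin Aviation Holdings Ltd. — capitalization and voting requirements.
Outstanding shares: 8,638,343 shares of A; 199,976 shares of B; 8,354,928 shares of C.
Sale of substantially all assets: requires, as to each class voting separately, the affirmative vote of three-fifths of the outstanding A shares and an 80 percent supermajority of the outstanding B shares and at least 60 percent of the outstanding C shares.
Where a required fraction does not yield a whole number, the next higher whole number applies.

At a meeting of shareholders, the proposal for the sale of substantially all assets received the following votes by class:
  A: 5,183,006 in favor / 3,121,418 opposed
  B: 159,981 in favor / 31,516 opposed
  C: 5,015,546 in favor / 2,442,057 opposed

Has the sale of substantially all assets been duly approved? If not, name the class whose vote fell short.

Approved — every class gave the required vote.

A: 3/5 of 8638343 = 5183005.80, rounded up to 5183006; 5,183,006 required, 5,183,006 in favor — approved.
B: 4/5 of 199976 = 159980.80, rounded up to 159981; 159,981 required, 159,981 in favor — approved.
C: 3/5 of 8354928 = 5012956.80, rounded up to 5012957; 5,012,957 required, 5,015,546 in favor — approved.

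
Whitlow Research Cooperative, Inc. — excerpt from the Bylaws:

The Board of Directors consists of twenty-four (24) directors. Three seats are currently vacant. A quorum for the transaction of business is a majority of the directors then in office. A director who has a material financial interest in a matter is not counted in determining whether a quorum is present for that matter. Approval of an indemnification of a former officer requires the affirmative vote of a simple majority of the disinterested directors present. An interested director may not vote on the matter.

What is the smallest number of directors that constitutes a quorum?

A majority of 21 is 11.

11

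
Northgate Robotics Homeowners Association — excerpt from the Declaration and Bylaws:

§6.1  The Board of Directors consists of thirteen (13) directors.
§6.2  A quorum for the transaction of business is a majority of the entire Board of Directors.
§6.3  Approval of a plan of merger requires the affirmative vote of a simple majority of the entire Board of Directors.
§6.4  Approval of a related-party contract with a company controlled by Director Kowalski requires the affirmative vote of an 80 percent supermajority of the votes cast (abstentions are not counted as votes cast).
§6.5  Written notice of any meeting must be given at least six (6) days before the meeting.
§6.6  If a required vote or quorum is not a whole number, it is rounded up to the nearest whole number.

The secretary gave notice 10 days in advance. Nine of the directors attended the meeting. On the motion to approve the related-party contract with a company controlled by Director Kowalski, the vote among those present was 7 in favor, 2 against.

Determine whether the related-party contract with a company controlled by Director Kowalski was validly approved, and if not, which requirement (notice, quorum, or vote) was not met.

Notice: 10 days given; 6 required (10 ≥ 6). Satisfied.
Quorum: 9 present; quorum is 7. Satisfied.
Vote: the related-party contract with a company controlled by Director Kowalski requires four-fifths of the votes cast (9). 4/5 of 9 = 7.20, rounded up to 8, so 8 affirmative votes are needed; 7 voted in favor. Not satisfied.

Invalid — vote requirement not satisfied.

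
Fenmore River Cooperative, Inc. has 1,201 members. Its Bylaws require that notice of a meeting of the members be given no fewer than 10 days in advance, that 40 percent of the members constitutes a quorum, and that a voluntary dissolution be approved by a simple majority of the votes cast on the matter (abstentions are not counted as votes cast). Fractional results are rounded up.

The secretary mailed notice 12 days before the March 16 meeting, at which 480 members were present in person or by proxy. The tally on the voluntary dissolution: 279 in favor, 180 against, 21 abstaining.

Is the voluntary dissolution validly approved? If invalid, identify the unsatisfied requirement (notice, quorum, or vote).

Notice: 12 days given; 10 required. Satisfied.
Quorum: 40% of 1,201 = 480.40, rounded up to 481; 480 present. Not satisfied.
Vote: requires a majority of the votes cast (480 − 21 abstaining = 459); a majority of 459 is 230, so 230 needed; 279 in favor. Satisfied.

Invalid — quorum requirement not satisfied.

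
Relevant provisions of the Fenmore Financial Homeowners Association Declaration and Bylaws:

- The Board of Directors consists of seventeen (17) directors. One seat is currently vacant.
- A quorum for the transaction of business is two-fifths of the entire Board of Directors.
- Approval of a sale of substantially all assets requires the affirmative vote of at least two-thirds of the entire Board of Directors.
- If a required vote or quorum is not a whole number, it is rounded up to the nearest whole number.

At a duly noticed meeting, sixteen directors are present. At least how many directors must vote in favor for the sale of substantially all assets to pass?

The sale of substantially all assets requires two-thirds of the entire Board of Directors (17).
2/3 of 17 = 11.33, rounded up to 12.

12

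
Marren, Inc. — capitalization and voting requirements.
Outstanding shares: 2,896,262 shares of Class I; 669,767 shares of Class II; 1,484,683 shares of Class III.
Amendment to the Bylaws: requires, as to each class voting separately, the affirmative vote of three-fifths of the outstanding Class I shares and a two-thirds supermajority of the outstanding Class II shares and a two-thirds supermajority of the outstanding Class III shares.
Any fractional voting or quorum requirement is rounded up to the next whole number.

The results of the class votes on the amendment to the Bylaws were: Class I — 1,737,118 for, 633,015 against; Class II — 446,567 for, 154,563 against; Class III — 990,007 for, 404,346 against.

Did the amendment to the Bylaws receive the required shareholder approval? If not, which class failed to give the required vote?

Not approved — the Class I shares did not give the required vote.

Class I: 3/5 of 2896262 = 1737757.20, rounded up to 1737758; 1,737,758 required, 1,737,118 in favor — not approved.
Class II: 2/3 of 669767 = 446511.33, rounded up to 446512; 446,512 required, 446,567 in favor — approved.
Class III: 2/3 of 1484683 = 989788.67, rounded up to 989789; 989,789 required, 990,007 in favor — approved.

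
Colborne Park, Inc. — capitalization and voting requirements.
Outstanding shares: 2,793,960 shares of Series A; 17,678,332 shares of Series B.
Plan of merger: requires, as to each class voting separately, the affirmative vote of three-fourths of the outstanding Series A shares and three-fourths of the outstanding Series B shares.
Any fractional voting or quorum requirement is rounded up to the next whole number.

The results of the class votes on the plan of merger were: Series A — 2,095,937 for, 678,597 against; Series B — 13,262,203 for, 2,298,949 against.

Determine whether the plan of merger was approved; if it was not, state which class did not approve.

Series A: 3/4 of 2793960 = 2095470; 2,095,470 required, 2,095,937 in favor — approved.
Series B: 3/4 of 17678332 = 13258749; 13,258,749 required, 13,262,203 in favor — approved.

Approved — every class gave the required vote.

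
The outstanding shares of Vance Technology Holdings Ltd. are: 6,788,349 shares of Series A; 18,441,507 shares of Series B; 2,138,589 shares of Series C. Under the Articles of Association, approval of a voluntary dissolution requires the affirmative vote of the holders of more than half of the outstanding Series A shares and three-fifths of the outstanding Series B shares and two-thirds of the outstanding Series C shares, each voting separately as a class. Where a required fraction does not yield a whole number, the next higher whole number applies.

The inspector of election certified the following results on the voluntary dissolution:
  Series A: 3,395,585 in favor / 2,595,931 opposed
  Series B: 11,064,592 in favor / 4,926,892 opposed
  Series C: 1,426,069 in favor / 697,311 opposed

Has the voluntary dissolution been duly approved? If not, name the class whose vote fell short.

Series A: a majority of 6788349 is 3394175; 3,394,175 required, 3,395,585 in favor — approved.
Series B: 3/5 of 18441507 = 11064904.20, rounded up to 11064905; 11,064,905 required, 11,064,592 in favor — not approved.
Series C: 2/3 of 2138589 = 1425726; 1,425,726 required, 1,426,069 in favor — approved.

Not approved — the Series B shares did not give the required vote.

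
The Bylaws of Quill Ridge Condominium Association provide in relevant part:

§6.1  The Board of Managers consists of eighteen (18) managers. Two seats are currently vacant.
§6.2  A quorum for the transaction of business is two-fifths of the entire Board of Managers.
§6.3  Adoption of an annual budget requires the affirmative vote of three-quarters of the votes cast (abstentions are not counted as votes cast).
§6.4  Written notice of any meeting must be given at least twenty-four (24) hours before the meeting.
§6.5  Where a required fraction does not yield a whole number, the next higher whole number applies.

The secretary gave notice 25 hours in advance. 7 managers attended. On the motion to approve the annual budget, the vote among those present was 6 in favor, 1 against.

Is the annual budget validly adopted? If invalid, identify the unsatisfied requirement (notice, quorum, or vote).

Invalid — quorum requirement not satisfied.

Notice: 25 hours given; 24 required (25 ≥ 24). Satisfied.
Quorum: 7 present; quorum is 8. Not satisfied.
Vote: the annual budget requires three-fourths of the votes cast (7). 3/4 of 7 = 5.25, rounded up to 6, so 6 affirmative votes are needed; 6 voted in favor. Satisfied. (Moot — without a quorum no business can be validly transacted.)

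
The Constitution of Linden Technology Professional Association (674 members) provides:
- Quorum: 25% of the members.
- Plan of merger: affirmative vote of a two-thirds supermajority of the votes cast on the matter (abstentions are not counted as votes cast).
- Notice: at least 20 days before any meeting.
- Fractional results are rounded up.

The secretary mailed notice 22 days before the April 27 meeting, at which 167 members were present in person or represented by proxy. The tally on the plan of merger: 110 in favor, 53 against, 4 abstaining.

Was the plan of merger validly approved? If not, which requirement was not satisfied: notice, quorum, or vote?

Notice: 22 days given; 20 required. Satisfied.
Quorum: 25% of 674 = 168.50, rounded up to 169; 167 present. Not satisfied.
Vote: requires two-thirds of the votes cast (167 − 4 abstaining = 163); 2/3 of 163 = 108.67, rounded up to 109, so 109 needed; 110 in favor. Satisfied.

Invalid — quorum requirement not satisfied.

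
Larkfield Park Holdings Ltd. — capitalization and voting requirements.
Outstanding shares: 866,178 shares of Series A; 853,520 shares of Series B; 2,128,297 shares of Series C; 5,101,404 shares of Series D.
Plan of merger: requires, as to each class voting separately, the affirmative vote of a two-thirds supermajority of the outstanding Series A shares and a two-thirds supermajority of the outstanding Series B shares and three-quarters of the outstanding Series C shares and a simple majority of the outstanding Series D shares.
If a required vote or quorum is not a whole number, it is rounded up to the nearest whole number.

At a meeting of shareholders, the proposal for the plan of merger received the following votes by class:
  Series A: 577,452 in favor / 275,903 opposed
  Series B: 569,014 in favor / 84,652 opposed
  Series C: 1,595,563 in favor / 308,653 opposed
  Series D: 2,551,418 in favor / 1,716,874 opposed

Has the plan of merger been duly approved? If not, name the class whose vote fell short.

Series A: 2/3 of 866178 = 577452; 577,452 required, 577,452 in favor — approved.
Series B: 2/3 of 853520 = 569013.33, rounded up to 569014; 569,014 required, 569,014 in favor — approved.
Series C: 3/4 of 2128297 = 1596222.75, rounded up to 1596223; 1,596,223 required, 1,595,563 in favor — not approved.
Series D: a majority of 5101404 is 2550703; 2,550,703 required, 2,551,418 in favor — approved.

Not approved — the Series C shares did not give the required vote.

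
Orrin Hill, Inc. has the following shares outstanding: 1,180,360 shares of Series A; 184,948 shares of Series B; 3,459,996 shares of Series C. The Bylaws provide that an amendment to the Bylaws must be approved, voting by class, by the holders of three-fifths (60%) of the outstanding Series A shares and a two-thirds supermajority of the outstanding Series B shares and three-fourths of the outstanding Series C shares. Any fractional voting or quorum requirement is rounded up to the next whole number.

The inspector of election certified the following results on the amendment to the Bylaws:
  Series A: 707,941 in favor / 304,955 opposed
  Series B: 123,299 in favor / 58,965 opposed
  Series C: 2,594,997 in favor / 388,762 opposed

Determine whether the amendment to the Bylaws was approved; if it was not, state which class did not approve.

Not approved — the Series A shares did not give the required vote.

Series A: 3/5 of 1180360 = 708216; 708,216 required, 707,941 in favor — not approved.
Series B: 2/3 of 184948 = 123298.67, rounded up to 123299; 123,299 required, 123,299 in favor — approved.
Series C: 3/4 of 3459996 = 2594997; 2,594,997 required, 2,594,997 in favor — approved.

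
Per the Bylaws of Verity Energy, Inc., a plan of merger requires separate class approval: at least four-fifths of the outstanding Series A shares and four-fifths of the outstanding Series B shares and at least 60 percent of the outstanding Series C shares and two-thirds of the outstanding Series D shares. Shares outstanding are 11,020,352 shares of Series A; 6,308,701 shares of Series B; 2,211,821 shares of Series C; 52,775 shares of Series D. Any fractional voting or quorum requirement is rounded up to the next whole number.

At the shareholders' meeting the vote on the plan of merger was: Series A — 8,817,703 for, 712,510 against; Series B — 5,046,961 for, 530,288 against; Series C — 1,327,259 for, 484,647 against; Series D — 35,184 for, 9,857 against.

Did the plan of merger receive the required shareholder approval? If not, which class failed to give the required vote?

Approved — every class gave the required vote.

Series A: 4/5 of 11020352 = 8816281.60, rounded up to 8816282; 8,816,282 required, 8,817,703 in favor — approved.
Series B: 4/5 of 6308701 = 5046960.80, rounded up to 5046961; 5,046,961 required, 5,046,961 in favor — approved.
Series C: 3/5 of 2211821 = 1327092.60, rounded up to 1327093; 1,327,093 required, 1,327,259 in favor — approved.
Series D: 2/3 of 52775 = 35183.33, rounded up to 35184; 35,184 required, 35,184 in favor — approved.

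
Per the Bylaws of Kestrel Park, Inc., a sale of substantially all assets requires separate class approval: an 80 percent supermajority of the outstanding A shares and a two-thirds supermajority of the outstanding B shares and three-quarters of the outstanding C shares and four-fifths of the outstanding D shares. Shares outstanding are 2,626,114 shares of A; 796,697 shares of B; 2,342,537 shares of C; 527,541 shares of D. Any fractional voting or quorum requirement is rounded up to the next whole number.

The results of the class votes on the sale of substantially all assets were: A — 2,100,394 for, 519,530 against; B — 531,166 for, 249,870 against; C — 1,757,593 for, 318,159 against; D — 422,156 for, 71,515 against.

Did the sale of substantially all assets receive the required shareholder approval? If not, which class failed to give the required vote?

Not approved — the A shares did not give the required vote.

A: 4/5 of 2626114 = 2100891.20, rounded up to 2100892; 2,100,892 required, 2,100,394 in favor — not approved.
B: 2/3 of 796697 = 531131.33, rounded up to 531132; 531,132 required, 531,166 in favor — approved.
C: 3/4 of 2342537 = 1756902.75, rounded up to 1756903; 1,756,903 required, 1,757,593 in favor — approved.
D: 4/5 of 527541 = 422032.80, rounded up to 422033; 422,033 required, 422,156 in favor — approved.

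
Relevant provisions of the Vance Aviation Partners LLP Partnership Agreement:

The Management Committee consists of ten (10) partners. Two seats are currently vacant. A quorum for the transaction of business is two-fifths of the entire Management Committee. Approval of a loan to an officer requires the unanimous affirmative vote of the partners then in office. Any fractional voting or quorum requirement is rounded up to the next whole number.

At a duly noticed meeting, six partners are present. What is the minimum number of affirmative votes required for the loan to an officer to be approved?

8

The loan to an officer requires the unanimous vote of the partners then in office (8).
Unanimous means all 8.
(Only 6 can vote, so the loan to an officer cannot pass at this meeting, but the required vote is still 8.)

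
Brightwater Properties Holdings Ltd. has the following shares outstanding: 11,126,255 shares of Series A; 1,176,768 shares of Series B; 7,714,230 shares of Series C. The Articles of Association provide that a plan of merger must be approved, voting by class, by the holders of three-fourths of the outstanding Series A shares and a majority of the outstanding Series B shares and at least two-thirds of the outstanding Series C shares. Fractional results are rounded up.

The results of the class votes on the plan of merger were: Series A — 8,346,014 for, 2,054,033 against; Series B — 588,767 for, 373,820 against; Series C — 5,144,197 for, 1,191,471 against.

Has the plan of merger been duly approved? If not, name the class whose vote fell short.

Approved — every class gave the required vote.

Series A: 3/4 of 11126255 = 8344691.25, rounded up to 8344692; 8,344,692 required, 8,346,014 in favor — approved.
Series B: a majority of 1176768 is 588385; 588,385 required, 588,767 in favor — approved.
Series C: 2/3 of 7714230 = 5142820; 5,142,820 required, 5,144,197 in favor — approved.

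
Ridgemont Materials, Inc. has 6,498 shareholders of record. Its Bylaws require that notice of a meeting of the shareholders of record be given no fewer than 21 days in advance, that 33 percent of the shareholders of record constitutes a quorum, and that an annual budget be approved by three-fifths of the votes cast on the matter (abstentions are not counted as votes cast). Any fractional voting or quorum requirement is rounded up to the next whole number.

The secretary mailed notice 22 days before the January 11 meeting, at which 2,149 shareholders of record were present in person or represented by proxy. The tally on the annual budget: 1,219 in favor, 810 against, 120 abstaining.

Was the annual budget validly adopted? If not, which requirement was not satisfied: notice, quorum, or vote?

Notice: 22 days given; 21 required. Satisfied.
Quorum: 33% of 6,498 = 2,144.34, rounded up to 2,145; 2,149 present. Satisfied.
Vote: requires three-fifths of the votes cast (2,149 − 120 abstaining = 2,029); 3/5 of 2029 = 1217.40, rounded up to 1218, so 1,218 needed; 1,219 in favor. Satisfied.

Valid — all requirements satisfied.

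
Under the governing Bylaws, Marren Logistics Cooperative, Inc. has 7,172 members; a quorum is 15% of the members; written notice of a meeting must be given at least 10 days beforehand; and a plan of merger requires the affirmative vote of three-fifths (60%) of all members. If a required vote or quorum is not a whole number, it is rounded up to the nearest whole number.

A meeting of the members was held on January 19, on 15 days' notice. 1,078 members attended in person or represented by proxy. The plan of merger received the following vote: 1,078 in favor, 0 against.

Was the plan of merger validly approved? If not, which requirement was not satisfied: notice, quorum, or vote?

Invalid — vote requirement not satisfied.

Notice: 15 days given; 10 required. Satisfied.
Quorum: 15% of 7,172 = 1,075.80, rounded up to 1,076; 1,078 present. Satisfied.
Vote: requires three-fifths of all members (7,172); 3/5 of 7172 = 4303.20, rounded up to 4304, so 4,304 needed; 1,078 in favor. Not satisfied.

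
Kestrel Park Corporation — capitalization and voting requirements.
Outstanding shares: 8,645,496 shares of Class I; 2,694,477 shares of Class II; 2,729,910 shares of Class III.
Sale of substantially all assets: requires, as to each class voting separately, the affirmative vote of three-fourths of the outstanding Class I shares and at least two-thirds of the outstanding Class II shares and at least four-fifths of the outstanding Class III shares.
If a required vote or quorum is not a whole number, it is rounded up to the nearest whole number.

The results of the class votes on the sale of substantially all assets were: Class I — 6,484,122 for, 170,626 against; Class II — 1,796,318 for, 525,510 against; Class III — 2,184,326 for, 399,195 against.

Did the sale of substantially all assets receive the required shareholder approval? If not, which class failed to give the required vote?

Class I: 3/4 of 8645496 = 6484122; 6,484,122 required, 6,484,122 in favor — approved.
Class II: 2/3 of 2694477 = 1796318; 1,796,318 required, 1,796,318 in favor — approved.
Class III: 4/5 of 2729910 = 2183928; 2,183,928 required, 2,184,326 in favor — approved.

Approved — every class gave the required vote.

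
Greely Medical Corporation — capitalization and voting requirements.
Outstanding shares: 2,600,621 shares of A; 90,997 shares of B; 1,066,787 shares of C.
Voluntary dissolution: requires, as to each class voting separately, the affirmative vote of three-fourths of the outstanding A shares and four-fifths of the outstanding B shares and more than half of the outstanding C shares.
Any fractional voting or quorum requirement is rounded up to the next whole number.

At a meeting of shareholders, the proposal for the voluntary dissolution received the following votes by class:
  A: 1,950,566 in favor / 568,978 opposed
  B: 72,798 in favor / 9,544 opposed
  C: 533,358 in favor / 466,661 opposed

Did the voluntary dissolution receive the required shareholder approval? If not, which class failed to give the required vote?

A: 3/4 of 2600621 = 1950465.75, rounded up to 1950466; 1,950,466 required, 1,950,566 in favor — approved.
B: 4/5 of 90997 = 72797.60, rounded up to 72798; 72,798 required, 72,798 in favor — approved.
C: a majority of 1066787 is 533394; 533,394 required, 533,358 in favor — not approved.

Not approved — the C shares did not give the required vote.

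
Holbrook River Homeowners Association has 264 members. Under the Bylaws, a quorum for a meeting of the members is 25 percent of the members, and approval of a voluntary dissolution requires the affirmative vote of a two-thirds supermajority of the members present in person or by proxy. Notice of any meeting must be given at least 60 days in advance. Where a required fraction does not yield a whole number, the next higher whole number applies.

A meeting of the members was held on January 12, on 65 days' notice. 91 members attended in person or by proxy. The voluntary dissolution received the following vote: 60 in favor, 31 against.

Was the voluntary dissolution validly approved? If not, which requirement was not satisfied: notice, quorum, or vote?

Invalid — vote requirement not satisfied.

Notice: 65 days given; 60 required. Satisfied.
Quorum: 25% of 264 = 66; 91 present. Satisfied.
Vote: requires two-thirds of those present (91); 2/3 of 91 = 60.67, rounded up to 61, so 61 needed; 60 in favor. Not satisfied.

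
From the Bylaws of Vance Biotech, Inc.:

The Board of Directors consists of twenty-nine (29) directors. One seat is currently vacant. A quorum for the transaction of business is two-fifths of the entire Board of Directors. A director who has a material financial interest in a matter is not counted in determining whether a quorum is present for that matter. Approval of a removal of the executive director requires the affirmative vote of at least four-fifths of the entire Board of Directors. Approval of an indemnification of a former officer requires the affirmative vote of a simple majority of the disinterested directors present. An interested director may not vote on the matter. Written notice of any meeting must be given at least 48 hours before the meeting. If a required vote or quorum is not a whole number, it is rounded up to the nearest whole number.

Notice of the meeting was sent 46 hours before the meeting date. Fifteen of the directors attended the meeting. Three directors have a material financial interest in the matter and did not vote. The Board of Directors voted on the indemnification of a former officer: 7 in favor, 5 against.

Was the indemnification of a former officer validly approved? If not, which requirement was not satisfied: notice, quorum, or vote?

Invalid — notice requirement not satisfied.

Notice: 46 hours given; 48 required (46 < 48). Not satisfied.
Quorum: 15 present, but the 3 interested directors do not count, leaving 12. Quorum is 12. Satisfied.
Vote: the indemnification of a former officer requires a majority of the disinterested directors present (15 − 3 = 12). A majority of 12 is 7, so 7 affirmative votes are needed; 7 voted in favor. Satisfied.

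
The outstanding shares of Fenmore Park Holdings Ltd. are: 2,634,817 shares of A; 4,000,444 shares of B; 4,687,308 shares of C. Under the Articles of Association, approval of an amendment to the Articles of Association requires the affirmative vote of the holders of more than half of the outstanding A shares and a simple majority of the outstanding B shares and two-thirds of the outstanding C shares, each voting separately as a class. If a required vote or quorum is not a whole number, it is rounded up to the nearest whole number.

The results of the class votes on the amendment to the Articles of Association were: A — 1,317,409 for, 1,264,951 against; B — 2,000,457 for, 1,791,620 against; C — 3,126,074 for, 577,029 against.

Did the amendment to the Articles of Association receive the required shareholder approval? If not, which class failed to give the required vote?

A: a majority of 2634817 is 1317409; 1,317,409 required, 1,317,409 in favor — approved.
B: a majority of 4000444 is 2000223; 2,000,223 required, 2,000,457 in favor — approved.
C: 2/3 of 4687308 = 3124872; 3,124,872 required, 3,126,074 in favor — approved.

Approved — every class gave the required vote.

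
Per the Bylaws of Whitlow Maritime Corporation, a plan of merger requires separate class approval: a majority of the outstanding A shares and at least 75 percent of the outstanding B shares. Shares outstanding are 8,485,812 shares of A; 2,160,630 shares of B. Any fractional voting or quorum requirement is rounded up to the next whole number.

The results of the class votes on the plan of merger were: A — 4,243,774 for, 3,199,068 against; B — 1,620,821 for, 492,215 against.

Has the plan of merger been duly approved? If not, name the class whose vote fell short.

Approved — every class gave the required vote.

A: a majority of 8485812 is 4242907; 4,242,907 required, 4,243,774 in favor — approved.
B: 3/4 of 2160630 = 1620472.50, rounded up to 1620473; 1,620,473 required, 1,620,821 in favor — approved.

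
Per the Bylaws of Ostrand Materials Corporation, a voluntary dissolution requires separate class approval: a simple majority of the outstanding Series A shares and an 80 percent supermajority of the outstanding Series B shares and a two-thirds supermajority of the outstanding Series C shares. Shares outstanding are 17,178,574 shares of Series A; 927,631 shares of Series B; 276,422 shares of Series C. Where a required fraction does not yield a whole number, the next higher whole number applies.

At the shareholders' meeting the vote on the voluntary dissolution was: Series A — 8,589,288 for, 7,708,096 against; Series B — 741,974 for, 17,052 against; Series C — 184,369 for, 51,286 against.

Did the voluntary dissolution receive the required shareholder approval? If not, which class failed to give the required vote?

Not approved — the Series B shares did not give the required vote.

Series A: a majority of 17178574 is 8589288; 8,589,288 required, 8,589,288 in favor — approved.
Series B: 4/5 of 927631 = 742104.80, rounded up to 742105; 742,105 required, 741,974 in favor — not approved.
Series C: 2/3 of 276422 = 184281.33, rounded up to 184282; 184,282 required, 184,369 in favor — approved.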